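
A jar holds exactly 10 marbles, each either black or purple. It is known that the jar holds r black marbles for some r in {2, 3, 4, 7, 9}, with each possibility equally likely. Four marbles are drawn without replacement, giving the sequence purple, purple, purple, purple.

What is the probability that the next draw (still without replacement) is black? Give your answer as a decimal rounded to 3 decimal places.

0.424

Under each hypothesis, the probability of the observed sequence is: P(data | r = 2) = (8/10)(7/9)(6/8)(5/7) = 1/3; P(data | r = 3) = (7/10)(6/9)(5/8)(4/7) = 1/6; P(data | r = 4) = (6/10)(5/9)(4/8)(3/7) = 1/14; P(data | r = 7) = (3/10)(2/9)(1/8)(0/7) = 0; P(data | r = 9) = (1/10)(0/9) = 0.
Weighting by the prior gives 1/5 · 1/3 = 1/15, 1/5 · 1/6 = 1/30, 1/5 · 1/14 = 1/70, 1/5 · 0 = 0, 1/5 · 0 = 0; with total 4/35.
Dividing through by the total gives posterior P(r = 2 | data) = 7/12, P(r = 3 | data) = 7/24, P(r = 4 | data) = 1/8, P(r = 7 | data) = 0, P(r = 9 | data) = 0.
The predictive probability is P(black next | data) = (1/3)(7/12) + (1/2)(7/24) + (2/3)(1/8) = 61/144.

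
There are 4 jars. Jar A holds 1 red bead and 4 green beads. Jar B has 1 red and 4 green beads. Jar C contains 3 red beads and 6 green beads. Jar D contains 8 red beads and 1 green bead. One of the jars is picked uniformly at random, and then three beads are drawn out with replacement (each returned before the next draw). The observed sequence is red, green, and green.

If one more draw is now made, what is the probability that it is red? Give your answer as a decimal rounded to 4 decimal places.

0.2658

The likelihood of the observed sequence under each hypothesis: P(data | jar A) = (1/5)(4/5)(4/5) = 0.128; P(data | jar B) = (1/5)(4/5)(4/5) = 0.128; P(data | jar C) = (3/9)(6/9)(6/9) = 0.14815; P(data | jar D) = (8/9)(1/9)(1/9) = 0.010974.
Multiplying each by its prior: 1/4 · 0.128 = 0.032, 1/4 · 0.128 = 0.032, 1/4 · 0.14815 = 0.037037, 1/4 · 0.010974 = 0.0027435; these sum to 0.10378.
Normalising, the posterior is P(jar A | data) = 0.30834, P(jar B | data) = 0.30834, P(jar C | data) = 0.35688, P(jar D | data) = 0.026435.
So P(red next | data) = Σ P(red next | H) P(H | data) = (1/5)(0.30834) + (1/5)(0.30834) + (1/3)(0.35688) + (8/9)(0.026435) = 0.26579.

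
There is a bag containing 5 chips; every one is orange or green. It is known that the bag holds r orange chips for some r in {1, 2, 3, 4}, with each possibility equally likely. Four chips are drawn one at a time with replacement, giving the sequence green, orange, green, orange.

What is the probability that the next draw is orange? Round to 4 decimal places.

0.5000

Under each hypothesis, the probability of the observed sequence is: P(data | r = 1) = (4/5)(1/5)(4/5)(1/5) = 16/625; P(data | r = 2) = (3/5)(2/5)(3/5)(2/5) = 36/625; P(data | r = 3) = (2/5)(3/5)(2/5)(3/5) = 36/625; P(data | r = 4) = (1/5)(4/5)(1/5)(4/5) = 16/625.
The prior-weighted likelihoods are 1/4 · 16/625 = 4/625, 1/4 · 36/625 = 9/625, 1/4 · 36/625 = 9/625, 1/4 · 16/625 = 4/625; summing to 26/625.
Normalising, the posterior is P(r = 1 | data) = 2/13, P(r = 2 | data) = 9/26, P(r = 3 | data) = 9/26, P(r = 4 | data) = 2/13.
So P(orange next | data) = Σ P(orange next | H) P(H | data) = (1/5)(2/13) + (2/5)(9/26) + (3/5)(9/26) + (4/5)(2/13) = 1/2.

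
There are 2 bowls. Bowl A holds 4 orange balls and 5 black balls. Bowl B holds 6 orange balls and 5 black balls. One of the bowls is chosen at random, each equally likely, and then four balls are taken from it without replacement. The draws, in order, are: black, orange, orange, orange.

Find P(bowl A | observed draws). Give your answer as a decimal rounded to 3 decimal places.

The likelihood of the observed sequence under each hypothesis: P(data | bowl A) = (5/9)(4/8)(3/7)(2/6) = 5/126; P(data | bowl B) = (5/11)(6/10)(5/9)(4/8) = 5/66.
Weighting by the prior gives 1/2 · 5/126 = 5/252, 1/2 · 5/66 = 5/132; with total 40/693.
So P(bowl A | data) = (5/252) / (40/693) = 11/32.

0.344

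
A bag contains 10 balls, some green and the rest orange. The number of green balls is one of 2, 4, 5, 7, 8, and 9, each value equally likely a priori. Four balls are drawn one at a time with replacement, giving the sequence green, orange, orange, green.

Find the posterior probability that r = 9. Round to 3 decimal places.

0.036

Under each hypothesis, the probability of the observed sequence is: P(data | r = 2) = (2/10)(8/10)(8/10)(2/10) = 0.0256; P(data | r = 4) = (4/10)(6/10)(6/10)(4/10) = 0.0576; P(data | r = 5) = (5/10)(5/10)(5/10)(5/10) = 0.0625; P(data | r = 7) = (7/10)(3/10)(3/10)(7/10) = 0.0441; P(data | r = 8) = (8/10)(2/10)(2/10)(8/10) = 0.0256; P(data | r = 9) = (9/10)(1/10)(1/10)(9/10) = 0.0081.
Multiplying each by its prior: 1/6 · 0.0256 = 0.0042667, 1/6 · 0.0576 = 0.0096, 1/6 · 0.0625 = 0.010417, 1/6 · 0.0441 = 0.00735, 1/6 · 0.0256 = 0.0042667, 1/6 · 0.0081 = 0.00135; summing to 0.03725.
By Bayes' rule, P(r = 9 | data) = (0.00135) / (0.03725) = 0.036242.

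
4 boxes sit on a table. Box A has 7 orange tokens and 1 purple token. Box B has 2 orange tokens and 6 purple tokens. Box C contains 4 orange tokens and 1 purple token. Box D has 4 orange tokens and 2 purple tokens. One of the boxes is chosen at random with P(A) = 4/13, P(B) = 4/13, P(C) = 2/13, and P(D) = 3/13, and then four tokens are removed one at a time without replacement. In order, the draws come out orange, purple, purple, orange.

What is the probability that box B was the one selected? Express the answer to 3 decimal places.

0.417

For each hypothesis, P(data | H) works out to: P(data | box A) = (7/8)(1/7)(0/6) = 0; P(data | box B) = (2/8)(6/7)(5/6)(1/5) = 1/28; P(data | box C) = (4/5)(1/4)(0/3) = 0; P(data | box D) = (4/6)(2/5)(1/4)(3/3) = 1/15.
Multiplying each by its prior: 4/13 · 0 = 0, 4/13 · 1/28 = 1/91, 2/13 · 0 = 0, 3/13 · 1/15 = 1/65; these sum to 12/455.
Therefore the posterior P(box B | data) = (1/91) / (12/455) = 5/12.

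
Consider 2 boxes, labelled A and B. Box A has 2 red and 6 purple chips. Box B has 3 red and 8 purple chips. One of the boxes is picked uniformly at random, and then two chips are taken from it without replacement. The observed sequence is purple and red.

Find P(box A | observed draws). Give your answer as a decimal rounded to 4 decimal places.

0.4955

For each hypothesis, P(data | H) works out to: P(data | box A) = (6/8)(2/7) = 0.21429; P(data | box B) = (8/11)(3/10) = 0.21818.
Weighting by the prior gives 1/2 · 0.21429 = 0.10714, 1/2 · 0.21818 = 0.10909; these sum to 0.21623.
So P(box A | data) = (0.10714) / (0.21623) = 0.4955.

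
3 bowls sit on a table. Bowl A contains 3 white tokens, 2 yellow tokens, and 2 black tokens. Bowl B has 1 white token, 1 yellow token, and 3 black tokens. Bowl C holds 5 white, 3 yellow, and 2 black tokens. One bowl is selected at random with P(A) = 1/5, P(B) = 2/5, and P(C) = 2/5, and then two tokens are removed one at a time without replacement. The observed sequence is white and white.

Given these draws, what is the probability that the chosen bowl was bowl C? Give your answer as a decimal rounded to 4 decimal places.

For each hypothesis, P(data | H) works out to: P(data | bowl A) = (3/7)(2/6) = 1/7; P(data | bowl B) = (1/5)(0/4) = 0; P(data | bowl C) = (5/10)(4/9) = 2/9.
Weighting by the prior gives 1/5 · 1/7 = 1/35, 2/5 · 0 = 0, 2/5 · 2/9 = 4/45; summing to 37/315.
Therefore the posterior P(bowl C | data) = (4/45) / (37/315) = 28/37.

0.7568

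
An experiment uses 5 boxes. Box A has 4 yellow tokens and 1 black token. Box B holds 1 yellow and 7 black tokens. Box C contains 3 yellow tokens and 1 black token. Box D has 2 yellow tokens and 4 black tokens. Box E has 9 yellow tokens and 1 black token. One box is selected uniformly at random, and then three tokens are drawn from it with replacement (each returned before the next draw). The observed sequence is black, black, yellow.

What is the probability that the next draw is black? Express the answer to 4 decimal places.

The likelihood of the observed sequence under each hypothesis: P(data | box A) = (1/5)(1/5)(4/5) = 0.032; P(data | box B) = (7/8)(7/8)(1/8) = 0.095703; P(data | box C) = (1/4)(1/4)(3/4) = 0.046875; P(data | box D) = (4/6)(4/6)(2/6) = 0.14815; P(data | box E) = (1/10)(1/10)(9/10) = 0.009.
The prior-weighted likelihoods are 1/5 · 0.032 = 0.0064, 1/5 · 0.095703 = 0.019141, 1/5 · 0.046875 = 0.009375, 1/5 · 0.14815 = 0.02963, 1/5 · 0.009 = 0.0018; summing to 0.066345.
The posterior is then P(box A | data) = 0.096465, P(box B | data) = 0.2885, P(box C | data) = 0.14131, P(box D | data) = 0.4466, P(box E | data) = 0.027131.
Averaging over the posterior, P(black next | data) = (1/5)(0.096465) + (7/8)(0.2885) + (1/4)(0.14131) + (2/3)(0.4466) + (1/10)(0.027131) = 0.6075.

0.6075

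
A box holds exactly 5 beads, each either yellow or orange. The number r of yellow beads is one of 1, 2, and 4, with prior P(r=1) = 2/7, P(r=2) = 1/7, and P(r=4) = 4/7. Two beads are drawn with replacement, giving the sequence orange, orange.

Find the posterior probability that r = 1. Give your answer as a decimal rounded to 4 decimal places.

0.7111

Under each hypothesis, the probability of the observed sequence is: P(data | r = 1) = (4/5)(4/5) = 16/25; P(data | r = 2) = (3/5)(3/5) = 9/25; P(data | r = 4) = (1/5)(1/5) = 1/25.
Multiplying each by its prior: 2/7 · 16/25 = 32/175, 1/7 · 9/25 = 9/175, 4/7 · 1/25 = 4/175; these sum to 9/35.
By Bayes' rule, P(r = 1 | data) = (32/175) / (9/35) = 32/45.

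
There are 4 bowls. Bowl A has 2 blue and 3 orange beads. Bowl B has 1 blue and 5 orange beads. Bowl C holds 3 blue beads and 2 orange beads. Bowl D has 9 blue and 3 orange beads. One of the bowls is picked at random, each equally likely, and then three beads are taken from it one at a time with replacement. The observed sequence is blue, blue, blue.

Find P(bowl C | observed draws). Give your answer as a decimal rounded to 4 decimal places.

Under each hypothesis, the probability of the observed sequence is: P(data | bowl A) = (2/5)(2/5)(2/5) = 0.064; P(data | bowl B) = (1/6)(1/6)(1/6) = 0.0046296; P(data | bowl C) = (3/5)(3/5)(3/5) = 0.216; P(data | bowl D) = (9/12)(9/12)(9/12) = 0.42188.
Weighting by the prior gives 1/4 · 0.064 = 0.016, 1/4 · 0.0046296 = 0.0011574, 1/4 · 0.216 = 0.054, 1/4 · 0.42188 = 0.10547; with total 0.17663.
By Bayes' rule, P(bowl C | data) = (0.054) / (0.17663) = 0.30573.

0.3057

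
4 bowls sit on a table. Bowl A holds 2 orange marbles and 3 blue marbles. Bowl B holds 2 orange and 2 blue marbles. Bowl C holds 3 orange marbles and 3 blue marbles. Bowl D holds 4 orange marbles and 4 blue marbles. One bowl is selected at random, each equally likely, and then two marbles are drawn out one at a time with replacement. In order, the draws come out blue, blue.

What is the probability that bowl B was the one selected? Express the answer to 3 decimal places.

Compute the likelihood of the observed sequence for each case: P(data | bowl A) = (3/5)(3/5) = 9/25; P(data | bowl B) = (2/4)(2/4) = 1/4; P(data | bowl C) = (3/6)(3/6) = 1/4; P(data | bowl D) = (4/8)(4/8) = 1/4.
Multiplying each by its prior: 1/4 · 9/25 = 9/100, 1/4 · 1/4 = 1/16, 1/4 · 1/4 = 1/16, 1/4 · 1/4 = 1/16; with total 111/400.
By Bayes' rule, P(bowl B | data) = (1/16) / (111/400) = 25/111.

0.225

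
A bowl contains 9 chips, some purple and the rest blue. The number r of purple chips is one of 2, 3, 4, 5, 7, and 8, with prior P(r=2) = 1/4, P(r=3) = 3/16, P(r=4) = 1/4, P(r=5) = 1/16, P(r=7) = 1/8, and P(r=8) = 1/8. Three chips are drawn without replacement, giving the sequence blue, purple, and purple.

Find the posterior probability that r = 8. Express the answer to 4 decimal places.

For each hypothesis, P(data | H) works out to: P(data | r = 2) = (7/9)(2/8)(1/7) = 0.027778; P(data | r = 3) = (6/9)(3/8)(2/7) = 0.071429; P(data | r = 4) = (5/9)(4/8)(3/7) = 0.11905; P(data | r = 5) = (4/9)(5/8)(4/7) = 0.15873; P(data | r = 7) = (2/9)(7/8)(6/7) = 0.16667; P(data | r = 8) = (1/9)(8/8)(7/7) = 0.11111.
The prior-weighted likelihoods are 1/4 · 0.027778 = 0.0069444, 3/16 · 0.071429 = 0.013393, 1/4 · 0.11905 = 0.029762, 1/16 · 0.15873 = 0.0099206, 1/8 · 0.16667 = 0.020833, 1/8 · 0.11111 = 0.013889; with total 0.094742.
So P(r = 8 | data) = (0.013889) / (0.094742) = 0.1466.

0.1466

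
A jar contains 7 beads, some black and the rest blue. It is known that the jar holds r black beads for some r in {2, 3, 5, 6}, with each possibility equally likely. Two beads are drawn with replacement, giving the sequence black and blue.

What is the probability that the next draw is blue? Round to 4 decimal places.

0.4662

The likelihood of the observed sequence under each hypothesis: P(data | r = 2) = (2/7)(5/7) = 10/49; P(data | r = 3) = (3/7)(4/7) = 12/49; P(data | r = 5) = (5/7)(2/7) = 10/49; P(data | r = 6) = (6/7)(1/7) = 6/49.
The prior-weighted likelihoods are 1/4 · 10/49 = 5/98, 1/4 · 12/49 = 3/49, 1/4 · 10/49 = 5/98, 1/4 · 6/49 = 3/98; with total 19/98.
Dividing through by the total gives posterior P(r = 2 | data) = 5/19, P(r = 3 | data) = 6/19, P(r = 5 | data) = 5/19, P(r = 6 | data) = 3/19.
The predictive probability is P(blue next | data) = (5/7)(5/19) + (4/7)(6/19) + (2/7)(5/19) + (1/7)(3/19) = 62/133.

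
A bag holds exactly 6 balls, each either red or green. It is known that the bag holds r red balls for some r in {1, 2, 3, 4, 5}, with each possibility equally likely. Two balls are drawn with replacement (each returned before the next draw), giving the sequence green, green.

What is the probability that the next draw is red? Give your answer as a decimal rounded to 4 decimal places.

0.3182

Under each hypothesis, the probability of the observed sequence is: P(data | r = 1) = (5/6)(5/6) = 25/36; P(data | r = 2) = (4/6)(4/6) = 4/9; P(data | r = 3) = (3/6)(3/6) = 1/4; P(data | r = 4) = (2/6)(2/6) = 1/9; P(data | r = 5) = (1/6)(1/6) = 1/36.
Multiplying each by its prior: 1/5 · 25/36 = 5/36, 1/5 · 4/9 = 4/45, 1/5 · 1/4 = 1/20, 1/5 · 1/9 = 1/45, 1/5 · 1/36 = 1/180; these sum to 11/36.
Dividing through by the total gives posterior P(r = 1 | data) = 5/11, P(r = 2 | data) = 16/55, P(r = 3 | data) = 9/55, P(r = 4 | data) = 4/55, P(r = 5 | data) = 1/55.
Averaging over the posterior, P(red next | data) = (1/6)(5/11) + (1/3)(16/55) + (1/2)(9/55) + (2/3)(4/55) + (5/6)(1/55) = 7/22.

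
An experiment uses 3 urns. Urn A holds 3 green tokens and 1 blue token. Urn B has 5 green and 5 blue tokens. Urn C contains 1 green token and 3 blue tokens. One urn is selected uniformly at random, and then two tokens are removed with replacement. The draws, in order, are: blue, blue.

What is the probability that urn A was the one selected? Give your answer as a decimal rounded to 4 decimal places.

0.0714

The likelihood of the observed sequence under each hypothesis: P(data | urn A) = (1/4)(1/4) = 1/16; P(data | urn B) = (5/10)(5/10) = 1/4; P(data | urn C) = (3/4)(3/4) = 9/16.
Weighting by the prior gives 1/3 · 1/16 = 1/48, 1/3 · 1/4 = 1/12, 1/3 · 9/16 = 3/16; with total 7/24.
By Bayes' rule, P(urn A | data) = (1/48) / (7/24) = 1/14.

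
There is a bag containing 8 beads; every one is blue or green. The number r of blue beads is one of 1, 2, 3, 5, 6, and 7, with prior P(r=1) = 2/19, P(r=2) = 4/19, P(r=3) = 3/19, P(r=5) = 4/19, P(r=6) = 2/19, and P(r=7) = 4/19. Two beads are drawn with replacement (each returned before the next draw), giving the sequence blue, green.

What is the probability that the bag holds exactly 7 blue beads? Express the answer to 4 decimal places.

The likelihood of the observed sequence under each hypothesis: P(data | r = 1) = (1/8)(7/8) = 0.10938; P(data | r = 2) = (2/8)(6/8) = 0.1875; P(data | r = 3) = (3/8)(5/8) = 0.23438; P(data | r = 5) = (5/8)(3/8) = 0.23438; P(data | r = 6) = (6/8)(2/8) = 0.1875; P(data | r = 7) = (7/8)(1/8) = 0.10938.
The prior-weighted likelihoods are 2/19 · 0.10938 = 0.011513, 4/19 · 0.1875 = 0.039474, 3/19 · 0.23438 = 0.037007, 4/19 · 0.23438 = 0.049342, 2/19 · 0.1875 = 0.019737, 4/19 · 0.10938 = 0.023026; these sum to 0.1801.
Hence P(r = 7 | data) = (0.023026) / (0.1801) = 0.12785.

0.1279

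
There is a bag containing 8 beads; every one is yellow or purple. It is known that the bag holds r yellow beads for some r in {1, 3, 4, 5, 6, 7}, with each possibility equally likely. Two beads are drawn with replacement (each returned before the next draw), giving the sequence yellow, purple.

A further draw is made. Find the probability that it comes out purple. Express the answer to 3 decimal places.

The likelihood of the observed sequence under each hypothesis: P(data | r = 1) = (1/8)(7/8) = 7/64; P(data | r = 3) = (3/8)(5/8) = 15/64; P(data | r = 4) = (4/8)(4/8) = 1/4; P(data | r = 5) = (5/8)(3/8) = 15/64; P(data | r = 6) = (6/8)(2/8) = 3/16; P(data | r = 7) = (7/8)(1/8) = 7/64.
Multiplying each by its prior: 1/6 · 7/64 = 7/384, 1/6 · 15/64 = 5/128, 1/6 · 1/4 = 1/24, 1/6 · 15/64 = 5/128, 1/6 · 3/16 = 1/32, 1/6 · 7/64 = 7/384; summing to 3/16.
Normalising, the posterior is P(r = 1 | data) = 7/72, P(r = 3 | data) = 5/24, P(r = 4 | data) = 2/9, P(r = 5 | data) = 5/24, P(r = 6 | data) = 1/6, P(r = 7 | data) = 7/72.
Averaging over the posterior, P(purple next | data) = (7/8)(7/72) + (5/8)(5/24) + (1/2)(2/9) + (3/8)(5/24) + (1/4)(1/6) + (1/8)(7/72) = 11/24.

0.458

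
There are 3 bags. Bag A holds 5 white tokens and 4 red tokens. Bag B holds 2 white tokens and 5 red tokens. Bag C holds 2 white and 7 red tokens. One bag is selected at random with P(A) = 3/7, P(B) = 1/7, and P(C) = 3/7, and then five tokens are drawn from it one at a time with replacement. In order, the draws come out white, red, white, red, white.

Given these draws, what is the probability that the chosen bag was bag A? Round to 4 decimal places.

0.7615

Under each hypothesis, the probability of the observed sequence is: P(data | bag A) = (5/9)(4/9)(5/9)(4/9)(5/9) = 0.03387; P(data | bag B) = (2/7)(5/7)(2/7)(5/7)(2/7) = 0.0119; P(data | bag C) = (2/9)(7/9)(2/9)(7/9)(2/9) = 0.0066386.
The prior-weighted likelihoods are 3/7 · 0.03387 = 0.014516, 1/7 · 0.0119 = 0.0017, 3/7 · 0.0066386 = 0.0028451; summing to 0.019061.
So P(bag A | data) = (0.014516) / (0.019061) = 0.76155.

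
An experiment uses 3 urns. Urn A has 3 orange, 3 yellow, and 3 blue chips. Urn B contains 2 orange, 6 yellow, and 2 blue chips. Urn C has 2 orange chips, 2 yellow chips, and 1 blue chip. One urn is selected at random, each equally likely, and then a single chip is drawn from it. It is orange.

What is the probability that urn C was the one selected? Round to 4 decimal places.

Under each hypothesis, the probability of this draw is: P(data | urn A) = (3/9) = 1/3; P(data | urn B) = (2/10) = 1/5; P(data | urn C) = (2/5) = 2/5.
The prior-weighted likelihoods are 1/3 · 1/3 = 1/9, 1/3 · 1/5 = 1/15, 1/3 · 2/5 = 2/15; these sum to 14/45.
Therefore the posterior P(urn C | data) = (2/15) / (14/45) = 3/7.

0.4286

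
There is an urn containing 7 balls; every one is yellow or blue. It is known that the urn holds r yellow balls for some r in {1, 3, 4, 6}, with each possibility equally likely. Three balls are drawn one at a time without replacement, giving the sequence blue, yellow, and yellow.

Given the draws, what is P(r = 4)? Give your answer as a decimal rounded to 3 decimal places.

Under each hypothesis, the probability of the observed sequence is: P(data | r = 1) = (6/7)(1/6)(0/5) = 0; P(data | r = 3) = (4/7)(3/6)(2/5) = 4/35; P(data | r = 4) = (3/7)(4/6)(3/5) = 6/35; P(data | r = 6) = (1/7)(6/6)(5/5) = 1/7.
The prior-weighted likelihoods are 1/4 · 0 = 0, 1/4 · 4/35 = 1/35, 1/4 · 6/35 = 3/70, 1/4 · 1/7 = 1/28; with total 3/28.
So P(r = 4 | data) = (3/70) / (3/28) = 2/5.

0.400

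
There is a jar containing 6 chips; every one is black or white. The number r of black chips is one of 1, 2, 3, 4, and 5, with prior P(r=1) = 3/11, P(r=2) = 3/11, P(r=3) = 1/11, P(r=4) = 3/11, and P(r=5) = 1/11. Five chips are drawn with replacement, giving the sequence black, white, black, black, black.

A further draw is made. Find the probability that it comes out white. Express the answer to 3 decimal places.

0.336

For each hypothesis, P(data | H) works out to: P(data | r = 1) = (1/6)(5/6)(1/6)(1/6)(1/6) = 0.000643; P(data | r = 2) = (2/6)(4/6)(2/6)(2/6)(2/6) = 0.0082305; P(data | r = 3) = (3/6)(3/6)(3/6)(3/6)(3/6) = 0.03125; P(data | r = 4) = (4/6)(2/6)(4/6)(4/6)(4/6) = 0.065844; P(data | r = 5) = (5/6)(1/6)(5/6)(5/6)(5/6) = 0.080376.
Weighting by the prior gives 3/11 · 0.000643 = 0.00017536, 3/11 · 0.0082305 = 0.0022447, 1/11 · 0.03125 = 0.0028409, 3/11 · 0.065844 = 0.017957, 1/11 · 0.080376 = 0.0073069; with total 0.030525.
The posterior is then P(r = 1 | data) = 0.0057449, P(r = 2 | data) = 0.073535, P(r = 3 | data) = 0.093068, P(r = 4 | data) = 0.58828, P(r = 5 | data) = 0.23937.
The predictive probability is P(white next | data) = (5/6)(0.0057449) + (2/3)(0.073535) + (1/2)(0.093068) + (1/3)(0.58828) + (1/6)(0.23937) = 0.33633.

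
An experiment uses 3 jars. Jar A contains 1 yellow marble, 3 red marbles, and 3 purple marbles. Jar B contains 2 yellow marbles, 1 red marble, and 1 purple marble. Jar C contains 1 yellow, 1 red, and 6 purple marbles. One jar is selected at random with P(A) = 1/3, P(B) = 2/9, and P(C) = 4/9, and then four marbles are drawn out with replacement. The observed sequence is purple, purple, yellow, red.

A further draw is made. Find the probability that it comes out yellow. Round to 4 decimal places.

Under each hypothesis, the probability of the observed sequence is: P(data | jar A) = (3/7)(3/7)(1/7)(3/7) = 0.011245; P(data | jar B) = (1/4)(1/4)(2/4)(1/4) = 0.0078125; P(data | jar C) = (6/8)(6/8)(1/8)(1/8) = 0.0087891.
The prior-weighted likelihoods are 1/3 · 0.011245 = 0.0037484, 2/9 · 0.0078125 = 0.0017361, 4/9 · 0.0087891 = 0.0039062; summing to 0.0093908.
The posterior is then P(jar A | data) = 0.39916, P(jar B | data) = 0.18487, P(jar C | data) = 0.41597.
Averaging over the posterior, P(yellow next | data) = (1/7)(0.39916) + (1/2)(0.18487) + (1/8)(0.41597) = 0.20146.

0.2015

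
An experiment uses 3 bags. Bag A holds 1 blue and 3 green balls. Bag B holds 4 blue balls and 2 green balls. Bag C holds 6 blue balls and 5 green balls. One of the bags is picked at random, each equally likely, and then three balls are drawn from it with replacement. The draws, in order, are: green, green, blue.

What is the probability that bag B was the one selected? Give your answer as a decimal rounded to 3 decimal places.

Under each hypothesis, the probability of the observed sequence is: P(data | bag A) = (3/4)(3/4)(1/4) = 0.14062; P(data | bag B) = (2/6)(2/6)(4/6) = 0.074074; P(data | bag C) = (5/11)(5/11)(6/11) = 0.1127.
Multiplying each by its prior: 1/3 · 0.14062 = 0.046875, 1/3 · 0.074074 = 0.024691, 1/3 · 0.1127 = 0.037566; summing to 0.10913.
So P(bag B | data) = (0.024691) / (0.10913) = 0.22625.

0.226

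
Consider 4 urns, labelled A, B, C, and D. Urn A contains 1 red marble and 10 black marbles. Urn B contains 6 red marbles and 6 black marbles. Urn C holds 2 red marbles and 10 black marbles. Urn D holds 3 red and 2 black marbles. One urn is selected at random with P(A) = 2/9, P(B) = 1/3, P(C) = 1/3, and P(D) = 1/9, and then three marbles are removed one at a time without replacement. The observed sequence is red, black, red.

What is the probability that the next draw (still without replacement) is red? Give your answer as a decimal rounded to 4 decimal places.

Under each hypothesis, the probability of the observed sequence is: P(data | urn A) = (1/11)(10/10)(0/9) = 0; P(data | urn B) = (6/12)(6/11)(5/10) = 3/22; P(data | urn C) = (2/12)(10/11)(1/10) = 1/66; P(data | urn D) = (3/5)(2/4)(2/3) = 1/5.
The prior-weighted likelihoods are 2/9 · 0 = 0, 1/3 · 3/22 = 1/22, 1/3 · 1/66 = 1/198, 1/9 · 1/5 = 1/45; summing to 4/55.
The posterior is then P(urn A | data) = 0, P(urn B | data) = 5/8, P(urn C | data) = 5/72, P(urn D | data) = 11/36.
Averaging over the posterior, P(red next | data) = (4/9)(5/8) + (0)(5/72) + (1/2)(11/36) = 31/72.

0.4306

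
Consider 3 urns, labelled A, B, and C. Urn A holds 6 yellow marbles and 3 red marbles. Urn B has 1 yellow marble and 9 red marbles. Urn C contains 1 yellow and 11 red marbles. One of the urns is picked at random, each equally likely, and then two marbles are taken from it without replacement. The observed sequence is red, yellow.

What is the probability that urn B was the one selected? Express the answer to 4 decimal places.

The likelihood of the observed sequence under each hypothesis: P(data | urn A) = (3/9)(6/8) = 1/4; P(data | urn B) = (9/10)(1/9) = 1/10; P(data | urn C) = (11/12)(1/11) = 1/12.
Multiplying each by its prior: 1/3 · 1/4 = 1/12, 1/3 · 1/10 = 1/30, 1/3 · 1/12 = 1/36; summing to 13/90.
Therefore the posterior P(urn B | data) = (1/30) / (13/90) = 3/13.

0.2308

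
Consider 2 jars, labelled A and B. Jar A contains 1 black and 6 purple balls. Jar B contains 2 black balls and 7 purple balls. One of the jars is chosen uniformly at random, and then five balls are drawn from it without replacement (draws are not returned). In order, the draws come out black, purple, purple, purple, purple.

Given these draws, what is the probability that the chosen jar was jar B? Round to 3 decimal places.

0.438

The likelihood of the observed sequence under each hypothesis: P(data | jar A) = (1/7)(6/6)(5/5)(4/4)(3/3) = 1/7; P(data | jar B) = (2/9)(7/8)(6/7)(5/6)(4/5) = 1/9.
Multiplying each by its prior: 1/2 · 1/7 = 1/14, 1/2 · 1/9 = 1/18; summing to 8/63.
Hence P(jar B | data) = (1/18) / (8/63) = 7/16.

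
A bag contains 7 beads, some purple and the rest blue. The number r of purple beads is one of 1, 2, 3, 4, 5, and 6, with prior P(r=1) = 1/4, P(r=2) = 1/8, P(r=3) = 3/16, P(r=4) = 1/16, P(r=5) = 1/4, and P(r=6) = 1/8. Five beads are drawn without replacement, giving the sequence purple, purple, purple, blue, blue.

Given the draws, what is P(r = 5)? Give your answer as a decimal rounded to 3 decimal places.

For each hypothesis, P(data | H) works out to: P(data | r = 1) = (1/7)(0/6) = 0; P(data | r = 2) = (2/7)(1/6)(0/5) = 0; P(data | r = 3) = (3/7)(2/6)(1/5)(4/4)(3/3) = 1/35; P(data | r = 4) = (4/7)(3/6)(2/5)(3/4)(2/3) = 2/35; P(data | r = 5) = (5/7)(4/6)(3/5)(2/4)(1/3) = 1/21; P(data | r = 6) = (6/7)(5/6)(4/5)(1/4)(0/3) = 0.
Weighting by the prior gives 1/4 · 0 = 0, 1/8 · 0 = 0, 3/16 · 1/35 = 3/560, 1/16 · 2/35 = 1/280, 1/4 · 1/21 = 1/84, 1/8 · 0 = 0; with total 1/48.
Therefore the posterior P(r = 5 | data) = (1/84) / (1/48) = 4/7.

0.571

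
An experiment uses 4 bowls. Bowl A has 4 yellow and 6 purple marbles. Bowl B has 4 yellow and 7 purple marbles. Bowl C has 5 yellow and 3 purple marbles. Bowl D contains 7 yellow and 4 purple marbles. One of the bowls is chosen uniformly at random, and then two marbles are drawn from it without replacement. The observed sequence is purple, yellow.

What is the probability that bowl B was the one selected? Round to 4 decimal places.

For each hypothesis, P(data | H) works out to: P(data | bowl A) = (6/10)(4/9) = 0.26667; P(data | bowl B) = (7/11)(4/10) = 0.25455; P(data | bowl C) = (3/8)(5/7) = 0.26786; P(data | bowl D) = (4/11)(7/10) = 0.25455.
The prior-weighted likelihoods are 1/4 · 0.26667 = 0.066667, 1/4 · 0.25455 = 0.063636, 1/4 · 0.26786 = 0.066964, 1/4 · 0.25455 = 0.063636; these sum to 0.2609.
Hence P(bowl B | data) = (0.063636) / (0.2609) = 0.24391.

0.2439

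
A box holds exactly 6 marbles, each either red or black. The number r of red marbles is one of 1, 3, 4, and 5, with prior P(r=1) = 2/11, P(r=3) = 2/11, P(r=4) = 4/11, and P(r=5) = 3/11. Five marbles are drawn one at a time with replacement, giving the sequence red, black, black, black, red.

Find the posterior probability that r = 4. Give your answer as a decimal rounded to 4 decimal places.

Under each hypothesis, the probability of the observed sequence is: P(data | r = 1) = (1/6)(5/6)(5/6)(5/6)(1/6) = 0.016075; P(data | r = 3) = (3/6)(3/6)(3/6)(3/6)(3/6) = 0.03125; P(data | r = 4) = (4/6)(2/6)(2/6)(2/6)(4/6) = 0.016461; P(data | r = 5) = (5/6)(1/6)(1/6)(1/6)(5/6) = 0.003215.
The prior-weighted likelihoods are 2/11 · 0.016075 = 0.0029227, 2/11 · 0.03125 = 0.0056818, 4/11 · 0.016461 = 0.0059858, 3/11 · 0.003215 = 0.00087682; these sum to 0.015467.
Therefore the posterior P(r = 4 | data) = (0.0059858) / (0.015467) = 0.387.

0.3870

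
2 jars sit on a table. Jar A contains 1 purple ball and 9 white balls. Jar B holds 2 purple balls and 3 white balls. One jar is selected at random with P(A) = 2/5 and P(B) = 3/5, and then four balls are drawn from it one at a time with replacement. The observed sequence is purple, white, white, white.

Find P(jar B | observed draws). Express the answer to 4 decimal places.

The likelihood of the observed sequence under each hypothesis: P(data | jar A) = (1/10)(9/10)(9/10)(9/10) = 0.0729; P(data | jar B) = (2/5)(3/5)(3/5)(3/5) = 0.0864.
The prior-weighted likelihoods are 2/5 · 0.0729 = 0.02916, 3/5 · 0.0864 = 0.05184; these sum to 0.081.
Therefore the posterior P(jar B | data) = (0.05184) / (0.081) = 0.64.

0.6400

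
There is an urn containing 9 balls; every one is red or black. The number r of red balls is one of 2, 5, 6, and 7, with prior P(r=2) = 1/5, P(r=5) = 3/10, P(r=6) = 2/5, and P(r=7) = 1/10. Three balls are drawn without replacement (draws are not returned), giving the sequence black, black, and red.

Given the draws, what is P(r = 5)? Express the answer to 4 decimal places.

For each hypothesis, P(data | H) works out to: P(data | r = 2) = (7/9)(6/8)(2/7) = 0.16667; P(data | r = 5) = (4/9)(3/8)(5/7) = 0.11905; P(data | r = 6) = (3/9)(2/8)(6/7) = 0.071429; P(data | r = 7) = (2/9)(1/8)(7/7) = 0.027778.
The prior-weighted likelihoods are 1/5 · 0.16667 = 0.033333, 3/10 · 0.11905 = 0.035714, 2/5 · 0.071429 = 0.028571, 1/10 · 0.027778 = 0.0027778; summing to 0.1004.
So P(r = 5 | data) = (0.035714) / (0.1004) = 0.35573.

0.3557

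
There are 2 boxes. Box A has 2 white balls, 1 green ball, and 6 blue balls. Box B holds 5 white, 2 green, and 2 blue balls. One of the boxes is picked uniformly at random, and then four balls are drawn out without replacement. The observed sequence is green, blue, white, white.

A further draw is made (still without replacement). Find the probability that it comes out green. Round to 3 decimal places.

For each hypothesis, P(data | H) works out to: P(data | box A) = (1/9)(6/8)(2/7)(1/6) = 0.0039683; P(data | box B) = (2/9)(2/8)(5/7)(4/6) = 0.026455.
Multiplying each by its prior: 1/2 · 0.0039683 = 0.0019841, 1/2 · 0.026455 = 0.013228; with total 0.015212.
Normalising, the posterior is P(box A | data) = 0.13043, P(box B | data) = 0.86957.
Averaging over the posterior, P(green next | data) = (0)(0.13043) + (1/5)(0.86957) = 0.17391.

0.174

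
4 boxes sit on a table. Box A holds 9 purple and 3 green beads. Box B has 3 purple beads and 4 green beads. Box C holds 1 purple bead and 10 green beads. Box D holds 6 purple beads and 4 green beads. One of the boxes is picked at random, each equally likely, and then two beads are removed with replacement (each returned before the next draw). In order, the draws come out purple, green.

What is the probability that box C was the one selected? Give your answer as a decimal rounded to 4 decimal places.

Compute the likelihood of the observed sequence for each case: P(data | box A) = (9/12)(3/12) = 0.1875; P(data | box B) = (3/7)(4/7) = 0.2449; P(data | box C) = (1/11)(10/11) = 0.082645; P(data | box D) = (6/10)(4/10) = 0.24.
Multiplying each by its prior: 1/4 · 0.1875 = 0.046875, 1/4 · 0.2449 = 0.061224, 1/4 · 0.082645 = 0.020661, 1/4 · 0.24 = 0.06; with total 0.18876.
By Bayes' rule, P(box C | data) = (0.020661) / (0.18876) = 0.10946.

0.1095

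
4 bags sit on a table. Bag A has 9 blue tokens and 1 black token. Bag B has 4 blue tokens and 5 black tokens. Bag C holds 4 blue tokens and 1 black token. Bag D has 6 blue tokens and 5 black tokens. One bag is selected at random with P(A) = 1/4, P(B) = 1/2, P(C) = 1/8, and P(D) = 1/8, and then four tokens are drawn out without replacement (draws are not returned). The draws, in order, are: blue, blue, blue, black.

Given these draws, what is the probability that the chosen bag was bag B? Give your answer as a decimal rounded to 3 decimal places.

Compute the likelihood of the observed sequence for each case: P(data | bag A) = (9/10)(8/9)(7/8)(1/7) = 0.1; P(data | bag B) = (4/9)(3/8)(2/7)(5/6) = 0.039683; P(data | bag C) = (4/5)(3/4)(2/3)(1/2) = 0.2; P(data | bag D) = (6/11)(5/10)(4/9)(5/8) = 0.075758.
Weighting by the prior gives 1/4 · 0.1 = 0.025, 1/2 · 0.039683 = 0.019841, 1/8 · 0.2 = 0.025, 1/8 · 0.075758 = 0.0094697; these sum to 0.079311.
Hence P(bag B | data) = (0.019841) / (0.079311) = 0.25017.

0.250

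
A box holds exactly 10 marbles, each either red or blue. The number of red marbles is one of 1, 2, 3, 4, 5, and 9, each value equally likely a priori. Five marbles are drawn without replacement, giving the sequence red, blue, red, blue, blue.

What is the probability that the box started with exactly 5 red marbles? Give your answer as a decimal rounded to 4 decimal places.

0.2625

The likelihood of the observed sequence under each hypothesis: P(data | r = 1) = (1/10)(9/9)(0/8) = 0; P(data | r = 2) = (2/10)(8/9)(1/8)(7/7)(6/6) = 0.022222; P(data | r = 3) = (3/10)(7/9)(2/8)(6/7)(5/6) = 0.041667; P(data | r = 4) = (4/10)(6/9)(3/8)(5/7)(4/6) = 0.047619; P(data | r = 5) = (5/10)(5/9)(4/8)(4/7)(3/6) = 0.039683; P(data | r = 9) = (9/10)(1/9)(8/8)(0/7) = 0.
Weighting by the prior gives 1/6 · 0 = 0, 1/6 · 0.022222 = 0.0037037, 1/6 · 0.041667 = 0.0069444, 1/6 · 0.047619 = 0.0079365, 1/6 · 0.039683 = 0.0066138, 1/6 · 0 = 0; with total 0.025198.
Therefore the posterior P(r = 5 | data) = (0.0066138) / (0.025198) = 0.26247.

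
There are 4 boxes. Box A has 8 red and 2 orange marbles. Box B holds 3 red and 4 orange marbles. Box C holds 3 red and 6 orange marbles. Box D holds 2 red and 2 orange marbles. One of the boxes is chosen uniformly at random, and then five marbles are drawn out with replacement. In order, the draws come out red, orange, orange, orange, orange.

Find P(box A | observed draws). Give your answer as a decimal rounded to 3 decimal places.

0.009

Under each hypothesis, the probability of the observed sequence is: P(data | box A) = (8/10)(2/10)(2/10)(2/10)(2/10) = 0.00128; P(data | box B) = (3/7)(4/7)(4/7)(4/7)(4/7) = 0.045695; P(data | box C) = (3/9)(6/9)(6/9)(6/9)(6/9) = 0.065844; P(data | box D) = (2/4)(2/4)(2/4)(2/4)(2/4) = 0.03125.
Weighting by the prior gives 1/4 · 0.00128 = 0.00032, 1/4 · 0.045695 = 0.011424, 1/4 · 0.065844 = 0.016461, 1/4 · 0.03125 = 0.0078125; these sum to 0.036017.
So P(box A | data) = (0.00032) / (0.036017) = 0.0088846.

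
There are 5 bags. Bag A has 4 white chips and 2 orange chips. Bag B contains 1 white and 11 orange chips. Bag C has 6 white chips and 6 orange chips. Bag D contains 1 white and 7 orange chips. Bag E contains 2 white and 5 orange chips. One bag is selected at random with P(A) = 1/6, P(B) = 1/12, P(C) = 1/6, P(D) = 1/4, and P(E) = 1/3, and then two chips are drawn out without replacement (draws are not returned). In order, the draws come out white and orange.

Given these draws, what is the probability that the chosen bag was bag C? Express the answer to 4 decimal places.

0.2191

For each hypothesis, P(data | H) works out to: P(data | bag A) = (4/6)(2/5) = 0.26667; P(data | bag B) = (1/12)(11/11) = 0.083333; P(data | bag C) = (6/12)(6/11) = 0.27273; P(data | bag D) = (1/8)(7/7) = 0.125; P(data | bag E) = (2/7)(5/6) = 0.2381.
The prior-weighted likelihoods are 1/6 · 0.26667 = 0.044444, 1/12 · 0.083333 = 0.0069444, 1/6 · 0.27273 = 0.045455, 1/4 · 0.125 = 0.03125, 1/3 · 0.2381 = 0.079365; with total 0.20746.
By Bayes' rule, P(bag C | data) = (0.045455) / (0.20746) = 0.2191.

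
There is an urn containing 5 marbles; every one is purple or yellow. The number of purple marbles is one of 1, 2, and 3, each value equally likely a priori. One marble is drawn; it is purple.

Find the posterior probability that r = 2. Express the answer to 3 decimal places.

For each hypothesis, P(data | H) works out to: P(data | r = 1) = (1/5) = 1/5; P(data | r = 2) = (2/5) = 2/5; P(data | r = 3) = (3/5) = 3/5.
Multiplying each by its prior: 1/3 · 1/5 = 1/15, 1/3 · 2/5 = 2/15, 1/3 · 3/5 = 1/5; these sum to 2/5.
So P(r = 2 | data) = (2/15) / (2/5) = 1/3.

0.333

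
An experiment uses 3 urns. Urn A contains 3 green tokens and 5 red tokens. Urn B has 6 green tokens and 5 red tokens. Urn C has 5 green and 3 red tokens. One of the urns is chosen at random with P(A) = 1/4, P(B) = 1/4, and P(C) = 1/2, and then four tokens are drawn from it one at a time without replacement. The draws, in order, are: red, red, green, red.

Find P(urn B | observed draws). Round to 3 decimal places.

Compute the likelihood of the observed sequence for each case: P(data | urn A) = (5/8)(4/7)(3/6)(3/5) = 3/28; P(data | urn B) = (5/11)(4/10)(6/9)(3/8) = 1/22; P(data | urn C) = (3/8)(2/7)(5/6)(1/5) = 1/56.
Multiplying each by its prior: 1/4 · 3/28 = 3/112, 1/4 · 1/22 = 1/88, 1/2 · 1/56 = 1/112; with total 29/616.
Hence P(urn B | data) = (1/88) / (29/616) = 7/29.

0.241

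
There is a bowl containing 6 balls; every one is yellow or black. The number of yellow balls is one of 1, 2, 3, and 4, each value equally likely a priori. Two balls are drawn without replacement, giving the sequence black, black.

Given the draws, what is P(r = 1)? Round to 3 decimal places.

0.500

For each hypothesis, P(data | H) works out to: P(data | r = 1) = (5/6)(4/5) = 2/3; P(data | r = 2) = (4/6)(3/5) = 2/5; P(data | r = 3) = (3/6)(2/5) = 1/5; P(data | r = 4) = (2/6)(1/5) = 1/15.
The prior-weighted likelihoods are 1/4 · 2/3 = 1/6, 1/4 · 2/5 = 1/10, 1/4 · 1/5 = 1/20, 1/4 · 1/15 = 1/60; these sum to 1/3.
Hence P(r = 1 | data) = (1/6) / (1/3) = 1/2.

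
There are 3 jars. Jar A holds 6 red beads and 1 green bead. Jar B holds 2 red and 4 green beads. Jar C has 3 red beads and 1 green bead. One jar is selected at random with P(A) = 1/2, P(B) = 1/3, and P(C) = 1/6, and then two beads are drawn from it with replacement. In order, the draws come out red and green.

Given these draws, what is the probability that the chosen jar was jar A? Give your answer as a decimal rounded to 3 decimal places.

0.368

For each hypothesis, P(data | H) works out to: P(data | jar A) = (6/7)(1/7) = 0.12245; P(data | jar B) = (2/6)(4/6) = 0.22222; P(data | jar C) = (3/4)(1/4) = 0.1875.
Weighting by the prior gives 1/2 · 0.12245 = 0.061224, 1/3 · 0.22222 = 0.074074, 1/6 · 0.1875 = 0.03125; with total 0.16655.
So P(jar A | data) = (0.061224) / (0.16655) = 0.36761.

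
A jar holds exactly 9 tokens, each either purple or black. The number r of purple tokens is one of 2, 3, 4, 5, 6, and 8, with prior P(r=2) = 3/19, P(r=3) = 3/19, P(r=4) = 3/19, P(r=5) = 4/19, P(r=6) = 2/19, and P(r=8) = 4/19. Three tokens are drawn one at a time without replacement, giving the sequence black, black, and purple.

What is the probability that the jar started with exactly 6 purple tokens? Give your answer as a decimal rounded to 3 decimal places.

Compute the likelihood of the observed sequence for each case: P(data | r = 2) = (7/9)(6/8)(2/7) = 0.16667; P(data | r = 3) = (6/9)(5/8)(3/7) = 0.17857; P(data | r = 4) = (5/9)(4/8)(4/7) = 0.15873; P(data | r = 5) = (4/9)(3/8)(5/7) = 0.11905; P(data | r = 6) = (3/9)(2/8)(6/7) = 0.071429; P(data | r = 8) = (1/9)(0/8) = 0.
Weighting by the prior gives 3/19 · 0.16667 = 0.026316, 3/19 · 0.17857 = 0.028195, 3/19 · 0.15873 = 0.025063, 4/19 · 0.11905 = 0.025063, 2/19 · 0.071429 = 0.0075188, 4/19 · 0 = 0; summing to 0.11216.
So P(r = 6 | data) = (0.0075188) / (0.11216) = 0.067039.

0.067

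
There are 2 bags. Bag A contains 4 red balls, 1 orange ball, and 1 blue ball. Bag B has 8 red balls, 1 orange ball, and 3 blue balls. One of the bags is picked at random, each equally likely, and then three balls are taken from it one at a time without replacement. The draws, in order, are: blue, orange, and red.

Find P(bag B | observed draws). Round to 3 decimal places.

0.353

Compute the likelihood of the observed sequence for each case: P(data | bag A) = (1/6)(1/5)(4/4) = 1/30; P(data | bag B) = (3/12)(1/11)(8/10) = 1/55.
Weighting by the prior gives 1/2 · 1/30 = 1/60, 1/2 · 1/55 = 1/110; summing to 17/660.
Therefore the posterior P(bag B | data) = (1/110) / (17/660) = 6/17.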